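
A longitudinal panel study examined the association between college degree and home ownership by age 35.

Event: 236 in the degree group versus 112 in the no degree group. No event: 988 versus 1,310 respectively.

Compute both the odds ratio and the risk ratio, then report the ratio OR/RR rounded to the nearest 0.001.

From the description: a = 236, b = 988, c = 112, d = 1310.
OR = (236·1310)/(988·112) = 309160/110656 = 2.79388
Risk in exposed = 236/1224 = 0.19281; risk in unexposed = 112/1422 = 0.07876; RR = 2.44800
OR/RR = 2.79388 / 2.44800 = 1.14129
The outcome is not rare, so the OR lies further from 1 than the RR.

1.141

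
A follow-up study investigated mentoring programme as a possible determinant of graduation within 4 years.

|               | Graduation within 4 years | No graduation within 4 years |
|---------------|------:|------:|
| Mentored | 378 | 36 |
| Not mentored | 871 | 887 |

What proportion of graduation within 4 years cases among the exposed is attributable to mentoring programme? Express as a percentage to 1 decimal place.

Cells: a = 378, b = 36, c = 871, d = 887.
Risk in exposed = 378/414 = 0.91304; risk in unexposed = 871/1758 = 0.49545.
RR = 0.91304/0.49545 = 1.84286
AR% = (RR − 1)/RR × 100 = (1.84286 − 1)/1.84286 × 100 = 45.7365%

45.7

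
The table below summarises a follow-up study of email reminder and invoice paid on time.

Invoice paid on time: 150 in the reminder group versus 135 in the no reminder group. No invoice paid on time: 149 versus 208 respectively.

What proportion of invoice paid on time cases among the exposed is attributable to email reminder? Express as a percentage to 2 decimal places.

From the description: a = 150, b = 149, c = 135, d = 208.
Risk in exposed = 150/299 = 0.50167; risk in unexposed = 135/343 = 0.39359.
RR = 0.50167/0.39359 = 1.27462
AR% = (RR − 1)/RR × 100 = (1.27462 − 1)/1.27462 × 100 = 21.5452%

21.55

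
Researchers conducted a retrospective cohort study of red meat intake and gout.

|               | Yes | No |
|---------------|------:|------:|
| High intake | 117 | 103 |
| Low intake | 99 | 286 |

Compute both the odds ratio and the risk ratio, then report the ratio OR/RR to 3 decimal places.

Cells: a = 117, b = 103, c = 99, d = 286.
OR = (117·286)/(103·99) = 33462/10197 = 3.28155
Risk in exposed = 117/220 = 0.53182; risk in unexposed = 99/385 = 0.25714; RR = 2.06818
OR/RR = 3.28155 / 2.06818 = 1.58669
The outcome is not rare, so the OR lies further from 1 than the RR.

1.587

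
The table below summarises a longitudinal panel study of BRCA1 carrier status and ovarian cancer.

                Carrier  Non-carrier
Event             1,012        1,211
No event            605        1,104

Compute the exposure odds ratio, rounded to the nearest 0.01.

1.52

Reading the table with exposure as columns: a = 1012 (Carrier, case), b = 605 (Carrier, non-case), c = 1211 (Non-carrier, case), d = 1104.
OR = (a·d)/(b·c) = (1012 × 1104) / (605 × 1211) = 1117248 / 732655 = 1.52493
The odds of ovarian cancer are about 1.52 times as high in the carrier group.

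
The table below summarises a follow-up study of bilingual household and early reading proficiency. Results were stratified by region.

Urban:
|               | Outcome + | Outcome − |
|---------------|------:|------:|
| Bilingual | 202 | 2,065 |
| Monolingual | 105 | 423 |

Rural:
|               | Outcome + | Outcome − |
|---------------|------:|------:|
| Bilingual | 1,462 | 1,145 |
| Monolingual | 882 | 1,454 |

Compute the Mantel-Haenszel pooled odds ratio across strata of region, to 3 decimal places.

OR_MH = Σ(aᵢdᵢ/nᵢ) / Σ(bᵢcᵢ/nᵢ), where nᵢ is the stratum total.
Stratum 1 (Urban): n = 2795; a·d/n = 202·423/2795 = 30.5710; b·c/n = 2065·105/2795 = 77.5760
Stratum 2 (Rural): n = 4943; a·d/n = 1462·1454/4943 = 430.0522; b·c/n = 1145·882/4943 = 204.3071
OR_MH = (30.5710 + 430.0522) / (77.5760 + 204.3071) = 460.6232 / 281.8831 = 1.63409

1.634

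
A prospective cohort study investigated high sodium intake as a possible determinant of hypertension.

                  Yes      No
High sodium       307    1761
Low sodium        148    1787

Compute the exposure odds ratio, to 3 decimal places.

Cells: a = 307, b = 1761, c = 148, d = 1787.
OR = (a·d)/(b·c) = (307 × 1787) / (1761 × 148) = 548609 / 260628 = 2.10495
The odds of hypertension are about 2.10 times as high in the high sodium group.

2.105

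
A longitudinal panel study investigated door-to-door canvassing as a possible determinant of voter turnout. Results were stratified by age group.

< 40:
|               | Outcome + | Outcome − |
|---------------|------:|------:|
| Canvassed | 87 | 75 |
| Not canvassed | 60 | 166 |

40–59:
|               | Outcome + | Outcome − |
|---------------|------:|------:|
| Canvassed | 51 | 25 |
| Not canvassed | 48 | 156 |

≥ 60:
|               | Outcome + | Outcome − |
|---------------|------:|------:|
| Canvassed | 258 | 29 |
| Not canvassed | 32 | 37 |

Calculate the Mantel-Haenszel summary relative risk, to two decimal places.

RR_MH = Σ(aᵢ·n₀ᵢ/nᵢ) / Σ(cᵢ·n₁ᵢ/nᵢ), with n₁ᵢ = aᵢ+bᵢ (exposed), n₀ᵢ = cᵢ+dᵢ (unexposed), nᵢ = n₁ᵢ+n₀ᵢ.
Stratum 1 (< 40): n₁ = 162, n₀ = 226, n = 388; a·n₀/n = 87·226/388 = 50.6753; c·n₁/n = 60·162/388 = 25.0515
Stratum 2 (40–59): n₁ = 76, n₀ = 204, n = 280; a·n₀/n = 51·204/280 = 37.1571; c·n₁/n = 48·76/280 = 13.0286
Stratum 3 (≥ 60): n₁ = 287, n₀ = 69, n = 356; a·n₀/n = 258·69/356 = 50.0056; c·n₁/n = 32·287/356 = 25.7978
RR_MH = (50.6753 + 37.1571 + 50.0056) / (25.0515 + 13.0286 + 25.7978) = 137.8380 / 63.8779 = 2.15784

2.16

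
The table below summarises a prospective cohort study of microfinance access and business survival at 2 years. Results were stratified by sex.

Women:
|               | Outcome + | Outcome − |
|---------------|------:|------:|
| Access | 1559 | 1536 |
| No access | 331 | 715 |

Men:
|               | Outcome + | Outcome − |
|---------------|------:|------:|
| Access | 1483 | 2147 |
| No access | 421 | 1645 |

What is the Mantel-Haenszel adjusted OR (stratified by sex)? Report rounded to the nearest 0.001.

OR_MH = Σ(aᵢdᵢ/nᵢ) / Σ(bᵢcᵢ/nᵢ), where nᵢ is the stratum total.
Stratum 1 (Women): n = 4141; a·d/n = 1559·715/4141 = 269.1826; b·c/n = 1536·331/4141 = 122.7761
Stratum 2 (Men): n = 5696; a·d/n = 1483·1645/5696 = 428.2892; b·c/n = 2147·421/5696 = 158.6880
OR_MH = (269.1826 + 428.2892) / (122.7761 + 158.6880) = 697.4717 / 281.4642 = 2.47801

2.478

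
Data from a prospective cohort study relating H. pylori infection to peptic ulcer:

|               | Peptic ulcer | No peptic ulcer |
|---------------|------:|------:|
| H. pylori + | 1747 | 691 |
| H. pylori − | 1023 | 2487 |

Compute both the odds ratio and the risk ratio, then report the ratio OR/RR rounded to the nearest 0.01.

Cells: a = 1747, b = 691, c = 1023, d = 2487.
OR = (1747·2487)/(691·1023) = 4344789/706893 = 6.14632
Risk in exposed = 1747/2438 = 0.71657; risk in unexposed = 1023/3510 = 0.29145; RR = 2.45862
OR/RR = 6.14632 / 2.45862 = 2.49991
The outcome is not rare, so the OR lies further from 1 than the RR.

2.50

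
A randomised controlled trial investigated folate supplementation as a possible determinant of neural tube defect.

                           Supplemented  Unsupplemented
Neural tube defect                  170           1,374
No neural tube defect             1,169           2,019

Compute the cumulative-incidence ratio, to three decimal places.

0.314

Reading the table with exposure as columns: a = 170 (Supplemented, case), b = 1169 (Supplemented, non-case), c = 1374 (Unsupplemented, case), d = 2019.
Risk in exposed = 170/1339 = 0.12696; risk in unexposed = 1374/3393 = 0.40495.
RR = 0.12696 / 0.40495 = 0.31352
The risk is 69% lower among the exposed than among the unexposed.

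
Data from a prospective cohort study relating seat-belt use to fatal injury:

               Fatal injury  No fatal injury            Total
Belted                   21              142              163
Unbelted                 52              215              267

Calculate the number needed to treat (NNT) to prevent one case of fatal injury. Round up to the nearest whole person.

16

Risk in treated group = 21/163 = 0.12883; risk in control = 52/267 = 0.19476.
Absolute risk reduction = 0.19476 − 0.12883 = 0.06592
NNT = 1 / ARR = 1 / 0.06592 = 15.169 → round up → 16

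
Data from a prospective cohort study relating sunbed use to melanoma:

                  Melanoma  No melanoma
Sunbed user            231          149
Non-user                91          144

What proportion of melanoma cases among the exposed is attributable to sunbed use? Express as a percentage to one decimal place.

Cells: a = 231, b = 149, c = 91, d = 144.
Risk in exposed = 231/380 = 0.60789; risk in unexposed = 91/235 = 0.38723.
RR = 0.60789/0.38723 = 1.56984
AR% = (RR − 1)/RR × 100 = (1.56984 − 1)/1.56984 × 100 = 36.2992%

36.3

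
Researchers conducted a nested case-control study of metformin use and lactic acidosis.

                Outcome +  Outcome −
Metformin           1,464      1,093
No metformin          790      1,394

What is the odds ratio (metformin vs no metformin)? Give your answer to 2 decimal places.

Cells: a = 1464, b = 1093, c = 790, d = 1394.
OR = (a·d)/(b·c) = (1464 × 1394) / (1093 × 790) = 2040816 / 863470 = 2.36351
The odds of lactic acidosis are about 2.36 times as high in the metformin group.

2.36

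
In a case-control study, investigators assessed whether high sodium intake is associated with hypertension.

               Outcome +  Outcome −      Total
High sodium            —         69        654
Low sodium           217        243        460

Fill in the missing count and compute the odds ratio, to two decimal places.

The missing cell is in the exposed row: 654 − 69 = 585.
So a = 585, b = 69, c = 217, d = 243.
OR = (a·d)/(b·c) = (585 × 243) / (69 × 217) = 142155 / 14973 = 9.49409

9.49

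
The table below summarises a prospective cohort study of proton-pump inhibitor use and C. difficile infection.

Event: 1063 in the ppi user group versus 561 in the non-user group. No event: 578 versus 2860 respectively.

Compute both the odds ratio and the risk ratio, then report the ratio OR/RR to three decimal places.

2.374

From the description: a = 1063, b = 578, c = 561, d = 2860.
OR = (1063·2860)/(578·561) = 3040180/324258 = 9.37581
Risk in exposed = 1063/1641 = 0.64778; risk in unexposed = 561/3421 = 0.16399; RR = 3.95016
OR/RR = 9.37581 / 3.95016 = 2.37352
The outcome is not rare, so the OR lies further from 1 than the RR.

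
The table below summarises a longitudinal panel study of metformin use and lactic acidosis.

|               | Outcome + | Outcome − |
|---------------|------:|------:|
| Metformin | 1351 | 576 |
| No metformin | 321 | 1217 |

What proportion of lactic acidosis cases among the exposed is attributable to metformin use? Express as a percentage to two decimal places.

Cells: a = 1351, b = 576, c = 321, d = 1217.
Risk in exposed = 1351/1927 = 0.70109; risk in unexposed = 321/1538 = 0.20871.
RR = 0.70109/0.20871 = 3.35912
AR% = (RR − 1)/RR × 100 = (3.35912 − 1)/3.35912 × 100 = 70.2303%

70.23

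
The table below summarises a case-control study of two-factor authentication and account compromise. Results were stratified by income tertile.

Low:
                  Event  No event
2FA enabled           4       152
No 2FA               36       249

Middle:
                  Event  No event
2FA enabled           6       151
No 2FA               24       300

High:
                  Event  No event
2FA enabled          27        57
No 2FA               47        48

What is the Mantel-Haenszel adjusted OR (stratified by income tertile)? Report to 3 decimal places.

0.379

OR_MH = Σ(aᵢdᵢ/nᵢ) / Σ(bᵢcᵢ/nᵢ), where nᵢ is the stratum total.
Stratum 1 (Low): n = 441; a·d/n = 4·249/441 = 2.2585; b·c/n = 152·36/441 = 12.4082
Stratum 2 (Middle): n = 481; a·d/n = 6·300/481 = 3.7422; b·c/n = 151·24/481 = 7.5343
Stratum 3 (High): n = 179; a·d/n = 27·48/179 = 7.2402; b·c/n = 57·47/179 = 14.9665
OR_MH = (2.2585 + 3.7422 + 7.2402) / (12.4082 + 7.5343 + 14.9665) = 13.2409 / 34.9089 = 0.37930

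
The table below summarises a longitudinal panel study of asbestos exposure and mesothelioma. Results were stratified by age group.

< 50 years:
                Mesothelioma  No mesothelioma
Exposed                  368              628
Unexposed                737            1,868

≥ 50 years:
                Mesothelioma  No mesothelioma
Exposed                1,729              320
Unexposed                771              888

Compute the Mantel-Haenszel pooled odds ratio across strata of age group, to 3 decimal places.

3.101

OR_MH = Σ(aᵢdᵢ/nᵢ) / Σ(bᵢcᵢ/nᵢ), where nᵢ is the stratum total.
Stratum 1 (< 50 years): n = 3601; a·d/n = 368·1868/3601 = 190.8981; b·c/n = 628·737/3601 = 128.5299
Stratum 2 (≥ 50 years): n = 3708; a·d/n = 1729·888/3708 = 414.0647; b·c/n = 320·771/3708 = 66.5372
OR_MH = (190.8981 + 414.0647) / (128.5299 + 66.5372) = 604.9628 / 195.0671 = 3.10131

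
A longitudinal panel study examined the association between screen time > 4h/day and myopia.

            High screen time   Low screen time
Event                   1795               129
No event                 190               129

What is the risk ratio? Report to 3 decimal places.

Reading the table with exposure as columns: a = 1795 (High screen time, case), b = 190 (High screen time, non-case), c = 129 (Low screen time, case), d = 129.
Risk in exposed = 1795/1985 = 0.90428; risk in unexposed = 129/258 = 0.50000.
RR = 0.90428 / 0.50000 = 1.80856
The risk among the exposed is 1.81 times that among the unexposed.

1.809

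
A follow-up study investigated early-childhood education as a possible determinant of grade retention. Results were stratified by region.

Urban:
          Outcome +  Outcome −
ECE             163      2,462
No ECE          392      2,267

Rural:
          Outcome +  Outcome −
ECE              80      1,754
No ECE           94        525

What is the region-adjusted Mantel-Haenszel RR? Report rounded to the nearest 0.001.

0.386

RR_MH = Σ(aᵢ·n₀ᵢ/nᵢ) / Σ(cᵢ·n₁ᵢ/nᵢ), with n₁ᵢ = aᵢ+bᵢ (exposed), n₀ᵢ = cᵢ+dᵢ (unexposed), nᵢ = n₁ᵢ+n₀ᵢ.
Stratum 1 (Urban): n₁ = 2625, n₀ = 2659, n = 5284; a·n₀/n = 163·2659/5284 = 82.0244; c·n₁/n = 392·2625/5284 = 194.7388
Stratum 2 (Rural): n₁ = 1834, n₀ = 619, n = 2453; a·n₀/n = 80·619/2453 = 20.1875; c·n₁/n = 94·1834/2453 = 70.2797
RR_MH = (82.0244 + 20.1875) / (194.7388 + 70.2797) = 102.2119 / 265.0185 = 0.38568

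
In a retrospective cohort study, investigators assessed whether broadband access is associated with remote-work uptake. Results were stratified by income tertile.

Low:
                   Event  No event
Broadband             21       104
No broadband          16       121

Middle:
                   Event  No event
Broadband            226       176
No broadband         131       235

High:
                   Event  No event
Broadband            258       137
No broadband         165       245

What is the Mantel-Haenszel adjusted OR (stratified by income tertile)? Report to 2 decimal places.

OR_MH = Σ(aᵢdᵢ/nᵢ) / Σ(bᵢcᵢ/nᵢ), where nᵢ is the stratum total.
Stratum 1 (Low): n = 262; a·d/n = 21·121/262 = 9.6985; b·c/n = 104·16/262 = 6.3511
Stratum 2 (Middle): n = 768; a·d/n = 226·235/768 = 69.1536; b·c/n = 176·131/768 = 30.0208
Stratum 3 (High): n = 805; a·d/n = 258·245/805 = 78.5217; b·c/n = 137·165/805 = 28.0807
OR_MH = (9.6985 + 69.1536 + 78.5217) / (6.3511 + 30.0208 + 28.0807) = 157.3739 / 64.4527 = 2.44169

2.44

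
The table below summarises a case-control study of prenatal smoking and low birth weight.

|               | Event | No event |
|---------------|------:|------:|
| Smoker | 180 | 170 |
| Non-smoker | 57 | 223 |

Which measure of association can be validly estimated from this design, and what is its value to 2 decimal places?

4.14

Cells: a = 180, b = 170, c = 57, d = 223.
This is a case-control study: participants were sampled on outcome status, so risks in the source population cannot be estimated directly — relative risk is not valid here. The odds ratio is the appropriate measure.
OR = (a·d)/(b·c) = (180 × 223) / (170 × 57) = 40140 / 9690 = 4.14241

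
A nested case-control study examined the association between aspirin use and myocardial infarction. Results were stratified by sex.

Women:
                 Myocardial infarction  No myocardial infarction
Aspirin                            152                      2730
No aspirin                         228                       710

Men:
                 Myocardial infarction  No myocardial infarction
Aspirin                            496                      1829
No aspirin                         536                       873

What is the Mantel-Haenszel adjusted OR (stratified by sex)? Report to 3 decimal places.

OR_MH = Σ(aᵢdᵢ/nᵢ) / Σ(bᵢcᵢ/nᵢ), where nᵢ is the stratum total.
Stratum 1 (Women): n = 3820; a·d/n = 152·710/3820 = 28.2513; b·c/n = 2730·228/3820 = 162.9424
Stratum 2 (Men): n = 3734; a·d/n = 496·873/3734 = 115.9636; b·c/n = 1829·536/3734 = 262.5453
OR_MH = (28.2513 + 115.9636) / (162.9424 + 262.5453) = 144.2149 / 425.4877 = 0.33894

0.339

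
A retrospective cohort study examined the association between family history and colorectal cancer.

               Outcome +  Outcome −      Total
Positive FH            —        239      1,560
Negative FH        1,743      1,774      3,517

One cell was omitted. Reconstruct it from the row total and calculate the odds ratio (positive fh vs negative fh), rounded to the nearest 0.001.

5.626

The missing cell is in the exposed row: 1560 − 239 = 1321.
So a = 1321, b = 239, c = 1743, d = 1774.
OR = (a·d)/(b·c) = (1321 × 1774) / (239 × 1743) = 2343454 / 416577 = 5.62550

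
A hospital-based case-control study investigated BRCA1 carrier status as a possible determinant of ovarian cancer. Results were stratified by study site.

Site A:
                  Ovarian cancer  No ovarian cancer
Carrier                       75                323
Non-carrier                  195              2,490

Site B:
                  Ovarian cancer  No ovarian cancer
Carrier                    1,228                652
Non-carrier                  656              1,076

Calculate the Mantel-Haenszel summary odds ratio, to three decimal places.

3.071

OR_MH = Σ(aᵢdᵢ/nᵢ) / Σ(bᵢcᵢ/nᵢ), where nᵢ is the stratum total.
Stratum 1 (Site A): n = 3083; a·d/n = 75·2490/3083 = 60.5741; b·c/n = 323·195/3083 = 20.4298
Stratum 2 (Site B): n = 3612; a·d/n = 1228·1076/3612 = 365.8162; b·c/n = 652·656/3612 = 118.4142
OR_MH = (60.5741 + 365.8162) / (20.4298 + 118.4142) = 426.3903 / 138.8440 = 3.07100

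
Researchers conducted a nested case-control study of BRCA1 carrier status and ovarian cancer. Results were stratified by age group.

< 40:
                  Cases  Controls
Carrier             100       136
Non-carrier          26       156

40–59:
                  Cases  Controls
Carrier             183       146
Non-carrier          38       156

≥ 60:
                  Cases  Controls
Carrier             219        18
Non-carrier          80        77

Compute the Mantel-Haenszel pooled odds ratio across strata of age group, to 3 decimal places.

5.928

OR_MH = Σ(aᵢdᵢ/nᵢ) / Σ(bᵢcᵢ/nᵢ), where nᵢ is the stratum total.
Stratum 1 (< 40): n = 418; a·d/n = 100·156/418 = 37.3206; b·c/n = 136·26/418 = 8.4593
Stratum 2 (40–59): n = 523; a·d/n = 183·156/523 = 54.5851; b·c/n = 146·38/523 = 10.6080
Stratum 3 (≥ 60): n = 394; a·d/n = 219·77/394 = 42.7995; b·c/n = 18·80/394 = 3.6548
OR_MH = (37.3206 + 54.5851 + 42.7995) / (8.4593 + 10.6080 + 3.6548) = 134.7052 / 22.7222 = 5.92835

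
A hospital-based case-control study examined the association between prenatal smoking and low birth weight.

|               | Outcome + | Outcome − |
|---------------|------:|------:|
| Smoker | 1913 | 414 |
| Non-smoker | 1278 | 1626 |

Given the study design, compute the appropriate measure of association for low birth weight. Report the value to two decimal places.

Cells: a = 1913, b = 414, c = 1278, d = 1626.
This is a hospital-based case-control study: participants were sampled on outcome status, so risks in the source population cannot be estimated directly — relative risk is not valid here. The odds ratio is the appropriate measure.
OR = (a·d)/(b·c) = (1913 × 1626) / (414 × 1278) = 3110538 / 529092 = 5.87901

5.88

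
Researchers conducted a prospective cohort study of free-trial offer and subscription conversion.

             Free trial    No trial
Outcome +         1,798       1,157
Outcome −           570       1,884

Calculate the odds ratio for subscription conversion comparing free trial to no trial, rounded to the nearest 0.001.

Reading the table with exposure as columns: a = 1798 (Free trial, case), b = 570 (Free trial, non-case), c = 1157 (No trial, case), d = 1884.
OR = (a·d)/(b·c) = (1798 × 1884) / (570 × 1157) = 3387432 / 659490 = 5.13644
The odds of subscription conversion are about 5.14 times as high in the free trial group.

5.136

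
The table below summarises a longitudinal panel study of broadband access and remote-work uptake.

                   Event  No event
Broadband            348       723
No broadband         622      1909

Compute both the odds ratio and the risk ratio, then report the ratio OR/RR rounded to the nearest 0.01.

1.12

Cells: a = 348, b = 723, c = 622, d = 1909.
OR = (348·1909)/(723·622) = 664332/449706 = 1.47726
Risk in exposed = 348/1071 = 0.32493; risk in unexposed = 622/2531 = 0.24575; RR = 1.32218
OR/RR = 1.47726 / 1.32218 = 1.11729
The outcome is not rare, so the OR lies further from 1 than the RR.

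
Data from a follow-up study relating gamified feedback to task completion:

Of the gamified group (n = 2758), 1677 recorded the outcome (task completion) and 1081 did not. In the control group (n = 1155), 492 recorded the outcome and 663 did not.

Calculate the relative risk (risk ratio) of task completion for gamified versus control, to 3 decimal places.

1.427

From the description: a = 1677, b = 1081, c = 492, d = 663.
Risk in exposed = 1677/2758 = 0.60805; risk in unexposed = 492/1155 = 0.42597.
RR = 0.60805 / 0.42597 = 1.42743
The risk among the exposed is 1.43 times that among the unexposed.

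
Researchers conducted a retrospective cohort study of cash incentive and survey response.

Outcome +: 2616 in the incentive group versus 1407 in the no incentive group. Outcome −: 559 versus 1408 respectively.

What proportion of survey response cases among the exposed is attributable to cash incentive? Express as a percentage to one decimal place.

39.3

From the description: a = 2616, b = 559, c = 1407, d = 1408.
Risk in exposed = 2616/3175 = 0.82394; risk in unexposed = 1407/2815 = 0.49982.
RR = 0.82394/0.49982 = 1.64846
AR% = (RR − 1)/RR × 100 = (1.64846 − 1)/1.64846 × 100 = 39.3373%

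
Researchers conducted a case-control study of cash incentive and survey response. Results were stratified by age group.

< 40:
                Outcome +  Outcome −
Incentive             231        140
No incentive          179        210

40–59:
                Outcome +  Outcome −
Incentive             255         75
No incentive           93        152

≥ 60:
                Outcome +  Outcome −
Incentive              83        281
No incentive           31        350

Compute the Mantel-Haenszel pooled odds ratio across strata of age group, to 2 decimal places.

3.00

OR_MH = Σ(aᵢdᵢ/nᵢ) / Σ(bᵢcᵢ/nᵢ), where nᵢ is the stratum total.
Stratum 1 (< 40): n = 760; a·d/n = 231·210/760 = 63.8289; b·c/n = 140·179/760 = 32.9737
Stratum 2 (40–59): n = 575; a·d/n = 255·152/575 = 67.4087; b·c/n = 75·93/575 = 12.1304
Stratum 3 (≥ 60): n = 745; a·d/n = 83·350/745 = 38.9933; b·c/n = 281·31/745 = 11.6926
OR_MH = (63.8289 + 67.4087 + 38.9933) / (32.9737 + 12.1304 + 11.6926) = 170.2309 / 56.7967 = 2.99720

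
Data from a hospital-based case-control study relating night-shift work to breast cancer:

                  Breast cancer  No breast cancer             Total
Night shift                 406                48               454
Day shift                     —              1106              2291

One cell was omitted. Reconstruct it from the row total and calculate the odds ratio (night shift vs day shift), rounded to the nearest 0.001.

7.894

The missing cell is in the unexposed row: 2291 − 1106 = 1185.
So a = 406, b = 48, c = 1185, d = 1106.
OR = (a·d)/(b·c) = (406 × 1106) / (48 × 1185) = 449036 / 56880 = 7.89444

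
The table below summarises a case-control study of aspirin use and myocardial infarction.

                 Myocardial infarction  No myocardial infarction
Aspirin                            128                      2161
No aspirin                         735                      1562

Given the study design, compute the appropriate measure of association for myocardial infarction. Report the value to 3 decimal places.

0.126

Cells: a = 128, b = 2161, c = 735, d = 1562.
This is a case-control study: participants were sampled on outcome status, so risks in the source population cannot be estimated directly — relative risk is not valid here. The odds ratio is the appropriate measure.
OR = (a·d)/(b·c) = (128 × 1562) / (2161 × 735) = 199936 / 1588335 = 0.12588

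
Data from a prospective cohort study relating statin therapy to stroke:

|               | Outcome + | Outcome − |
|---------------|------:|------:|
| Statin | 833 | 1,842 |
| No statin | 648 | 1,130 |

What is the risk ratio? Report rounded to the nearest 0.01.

Cells: a = 833, b = 1842, c = 648, d = 1130.
Risk in exposed = 833/2675 = 0.31140; risk in unexposed = 648/1778 = 0.36445.
RR = 0.31140 / 0.36445 = 0.85443
The risk is 15% lower among the exposed than among the unexposed.

0.85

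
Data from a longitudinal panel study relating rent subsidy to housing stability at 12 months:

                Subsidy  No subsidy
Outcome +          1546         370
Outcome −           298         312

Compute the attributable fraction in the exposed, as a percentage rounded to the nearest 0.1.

Reading the table with exposure as columns: a = 1546 (Subsidy, case), b = 298 (Subsidy, non-case), c = 370 (No subsidy, case), d = 312.
Risk in exposed = 1546/1844 = 0.83839; risk in unexposed = 370/682 = 0.54252.
RR = 0.83839/0.54252 = 1.54537
AR% = (RR − 1)/RR × 100 = (1.54537 − 1)/1.54537 × 100 = 35.2904%

35.3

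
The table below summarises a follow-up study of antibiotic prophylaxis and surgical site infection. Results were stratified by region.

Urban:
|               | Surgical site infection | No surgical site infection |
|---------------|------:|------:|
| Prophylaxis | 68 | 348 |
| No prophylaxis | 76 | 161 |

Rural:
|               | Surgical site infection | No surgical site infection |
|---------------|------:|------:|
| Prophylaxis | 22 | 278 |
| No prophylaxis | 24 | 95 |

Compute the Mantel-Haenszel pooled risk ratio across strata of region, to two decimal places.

RR_MH = Σ(aᵢ·n₀ᵢ/nᵢ) / Σ(cᵢ·n₁ᵢ/nᵢ), with n₁ᵢ = aᵢ+bᵢ (exposed), n₀ᵢ = cᵢ+dᵢ (unexposed), nᵢ = n₁ᵢ+n₀ᵢ.
Stratum 1 (Urban): n₁ = 416, n₀ = 237, n = 653; a·n₀/n = 68·237/653 = 24.6799; c·n₁/n = 76·416/653 = 48.4165
Stratum 2 (Rural): n₁ = 300, n₀ = 119, n = 419; a·n₀/n = 22·119/419 = 6.2482; c·n₁/n = 24·300/419 = 17.1838
RR_MH = (24.6799 + 6.2482) / (48.4165 + 17.1838) = 30.9281 / 65.6003 = 0.47146

0.47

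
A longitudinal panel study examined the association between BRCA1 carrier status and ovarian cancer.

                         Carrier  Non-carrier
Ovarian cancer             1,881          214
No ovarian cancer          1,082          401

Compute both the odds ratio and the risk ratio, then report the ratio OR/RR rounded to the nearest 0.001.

Reading the table with exposure as columns: a = 1881 (Carrier, case), b = 1082 (Carrier, non-case), c = 214 (Non-carrier, case), d = 401.
OR = (1881·401)/(1082·214) = 754281/231548 = 3.25756
Risk in exposed = 1881/2963 = 0.63483; risk in unexposed = 214/615 = 0.34797; RR = 1.82439
OR/RR = 3.25756 / 1.82439 = 1.78556
The outcome is not rare, so the OR lies further from 1 than the RR.

1.786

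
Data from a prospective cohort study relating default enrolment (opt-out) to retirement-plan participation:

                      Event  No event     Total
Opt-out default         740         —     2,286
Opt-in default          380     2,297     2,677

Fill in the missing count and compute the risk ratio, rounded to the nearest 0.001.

2.280

The missing cell is in the exposed row: 2286 − 740 = 1546.
So a = 740, b = 1546, c = 380, d = 2297.
RR = [a/(a+b)] / [c/(c+d)] = (740/2286) / (380/2677) = 0.32371/0.14195 = 2.28045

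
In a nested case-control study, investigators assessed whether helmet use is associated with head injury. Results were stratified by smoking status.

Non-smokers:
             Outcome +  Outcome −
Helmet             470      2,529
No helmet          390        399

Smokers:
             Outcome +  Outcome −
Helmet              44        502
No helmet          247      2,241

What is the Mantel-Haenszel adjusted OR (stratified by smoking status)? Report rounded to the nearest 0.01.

0.27

OR_MH = Σ(aᵢdᵢ/nᵢ) / Σ(bᵢcᵢ/nᵢ), where nᵢ is the stratum total.
Stratum 1 (Non-smokers): n = 3788; a·d/n = 470·399/3788 = 49.5063; b·c/n = 2529·390/3788 = 260.3775
Stratum 2 (Smokers): n = 3034; a·d/n = 44·2241/3034 = 32.4997; b·c/n = 502·247/3034 = 40.8682
OR_MH = (49.5063 + 32.4997) / (260.3775 + 40.8682) = 82.0060 / 301.2457 = 0.27222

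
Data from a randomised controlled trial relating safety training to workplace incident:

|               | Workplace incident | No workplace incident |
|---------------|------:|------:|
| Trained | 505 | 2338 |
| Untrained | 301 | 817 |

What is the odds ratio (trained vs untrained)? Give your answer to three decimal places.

0.586

Cells: a = 505, b = 2338, c = 301, d = 817.
OR = (a·d)/(b·c) = (505 × 817) / (2338 × 301) = 412585 / 703738 = 0.58628
Exposure is associated with lower odds of workplace incident (OR = 0.59 < 1).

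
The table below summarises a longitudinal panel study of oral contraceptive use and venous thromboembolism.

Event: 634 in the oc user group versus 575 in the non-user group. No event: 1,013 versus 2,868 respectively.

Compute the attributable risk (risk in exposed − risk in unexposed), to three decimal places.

0.218

From the description: a = 634, b = 1013, c = 575, d = 2868.
Risk in exposed = 634/1647 = 0.384942; risk in unexposed = 575/3443 = 0.167006.
Risk difference = 0.384942 − 0.167006 = 0.217937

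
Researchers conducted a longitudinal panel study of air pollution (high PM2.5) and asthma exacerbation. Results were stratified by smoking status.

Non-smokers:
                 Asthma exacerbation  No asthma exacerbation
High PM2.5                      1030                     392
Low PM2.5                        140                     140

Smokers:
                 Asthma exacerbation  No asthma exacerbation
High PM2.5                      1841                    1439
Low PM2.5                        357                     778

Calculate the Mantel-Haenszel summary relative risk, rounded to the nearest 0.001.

1.682

RR_MH = Σ(aᵢ·n₀ᵢ/nᵢ) / Σ(cᵢ·n₁ᵢ/nᵢ), with n₁ᵢ = aᵢ+bᵢ (exposed), n₀ᵢ = cᵢ+dᵢ (unexposed), nᵢ = n₁ᵢ+n₀ᵢ.
Stratum 1 (Non-smokers): n₁ = 1422, n₀ = 280, n = 1702; a·n₀/n = 1030·280/1702 = 169.4477; c·n₁/n = 140·1422/1702 = 116.9683
Stratum 2 (Smokers): n₁ = 3280, n₀ = 1135, n = 4415; a·n₀/n = 1841·1135/4415 = 473.2809; c·n₁/n = 357·3280/4415 = 265.2231
RR_MH = (169.4477 + 473.2809) / (116.9683 + 265.2231) = 642.7286 / 382.1914 = 1.68169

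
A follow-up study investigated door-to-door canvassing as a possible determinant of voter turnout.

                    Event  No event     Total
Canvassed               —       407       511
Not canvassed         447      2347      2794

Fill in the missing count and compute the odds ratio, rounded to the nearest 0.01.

The missing cell is in the exposed row: 511 − 407 = 104.
So a = 104, b = 407, c = 447, d = 2347.
OR = (a·d)/(b·c) = (104 × 2347) / (407 × 447) = 244088 / 181929 = 1.34167

1.34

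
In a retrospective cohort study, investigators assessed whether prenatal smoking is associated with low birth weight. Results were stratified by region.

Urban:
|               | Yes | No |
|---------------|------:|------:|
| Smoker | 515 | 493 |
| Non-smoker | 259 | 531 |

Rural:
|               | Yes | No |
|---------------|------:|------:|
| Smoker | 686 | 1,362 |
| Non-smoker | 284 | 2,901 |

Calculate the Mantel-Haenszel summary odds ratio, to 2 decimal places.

3.67

OR_MH = Σ(aᵢdᵢ/nᵢ) / Σ(bᵢcᵢ/nᵢ), where nᵢ is the stratum total.
Stratum 1 (Urban): n = 1798; a·d/n = 515·531/1798 = 152.0940; b·c/n = 493·259/1798 = 71.0161
Stratum 2 (Rural): n = 5233; a·d/n = 686·2901/5233 = 380.2954; b·c/n = 1362·284/5233 = 73.9171
OR_MH = (152.0940 + 380.2954) / (71.0161 + 73.9171) = 532.3894 / 144.9332 = 3.67334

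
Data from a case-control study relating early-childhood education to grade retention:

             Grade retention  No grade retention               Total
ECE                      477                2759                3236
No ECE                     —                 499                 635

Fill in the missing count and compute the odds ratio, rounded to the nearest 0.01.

The missing cell is in the unexposed row: 635 − 499 = 136.
So a = 477, b = 2759, c = 136, d = 499.
OR = (a·d)/(b·c) = (477 × 499) / (2759 × 136) = 238023 / 375224 = 0.63435

0.63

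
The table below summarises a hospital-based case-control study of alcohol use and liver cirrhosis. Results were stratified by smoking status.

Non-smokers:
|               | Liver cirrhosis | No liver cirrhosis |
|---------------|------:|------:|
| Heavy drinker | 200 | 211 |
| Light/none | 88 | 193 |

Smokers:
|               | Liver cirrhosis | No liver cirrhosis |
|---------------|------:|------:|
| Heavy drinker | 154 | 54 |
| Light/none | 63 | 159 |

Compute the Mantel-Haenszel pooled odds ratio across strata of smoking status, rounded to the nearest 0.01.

3.24

OR_MH = Σ(aᵢdᵢ/nᵢ) / Σ(bᵢcᵢ/nᵢ), where nᵢ is the stratum total.
Stratum 1 (Non-smokers): n = 692; a·d/n = 200·193/692 = 55.7803; b·c/n = 211·88/692 = 26.8324
Stratum 2 (Smokers): n = 430; a·d/n = 154·159/430 = 56.9442; b·c/n = 54·63/430 = 7.9116
OR_MH = (55.7803 + 56.9442) / (26.8324 + 7.9116) = 112.7245 / 34.7440 = 3.24443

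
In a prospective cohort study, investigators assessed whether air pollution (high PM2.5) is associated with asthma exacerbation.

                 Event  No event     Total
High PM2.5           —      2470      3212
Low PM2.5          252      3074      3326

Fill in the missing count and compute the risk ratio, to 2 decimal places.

3.05

The missing cell is in the exposed row: 3212 − 2470 = 742.
So a = 742, b = 2470, c = 252, d = 3074.
RR = [a/(a+b)] / [c/(c+d)] = (742/3212) / (252/3326) = 0.23101/0.07577 = 3.04895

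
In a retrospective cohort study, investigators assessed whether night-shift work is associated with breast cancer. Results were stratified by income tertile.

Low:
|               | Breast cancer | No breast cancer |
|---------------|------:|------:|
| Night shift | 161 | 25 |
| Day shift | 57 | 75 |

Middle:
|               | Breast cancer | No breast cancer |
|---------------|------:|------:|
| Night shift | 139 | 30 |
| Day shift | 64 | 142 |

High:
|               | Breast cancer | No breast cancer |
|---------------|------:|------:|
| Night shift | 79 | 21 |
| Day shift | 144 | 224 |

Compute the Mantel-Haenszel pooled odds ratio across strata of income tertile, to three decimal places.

7.995

OR_MH = Σ(aᵢdᵢ/nᵢ) / Σ(bᵢcᵢ/nᵢ), where nᵢ is the stratum total.
Stratum 1 (Low): n = 318; a·d/n = 161·75/318 = 37.9717; b·c/n = 25·57/318 = 4.4811
Stratum 2 (Middle): n = 375; a·d/n = 139·142/375 = 52.6347; b·c/n = 30·64/375 = 5.1200
Stratum 3 (High): n = 468; a·d/n = 79·224/468 = 37.8120; b·c/n = 21·144/468 = 6.4615
OR_MH = (37.9717 + 52.6347 + 37.8120) / (4.4811 + 5.1200 + 6.4615) = 128.4183 / 16.0627 = 7.99483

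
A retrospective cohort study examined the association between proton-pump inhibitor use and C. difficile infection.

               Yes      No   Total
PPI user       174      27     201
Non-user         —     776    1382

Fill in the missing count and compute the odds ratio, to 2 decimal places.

8.25

The missing cell is in the unexposed row: 1382 − 776 = 606.
So a = 174, b = 27, c = 606, d = 776.
OR = (a·d)/(b·c) = (174 × 776) / (27 × 606) = 135024 / 16362 = 8.25229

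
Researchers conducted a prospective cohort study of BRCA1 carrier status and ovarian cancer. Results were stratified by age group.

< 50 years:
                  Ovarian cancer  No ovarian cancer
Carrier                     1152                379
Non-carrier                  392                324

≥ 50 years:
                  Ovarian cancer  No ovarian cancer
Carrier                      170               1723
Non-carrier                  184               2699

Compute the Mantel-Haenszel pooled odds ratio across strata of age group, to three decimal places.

1.979

OR_MH = Σ(aᵢdᵢ/nᵢ) / Σ(bᵢcᵢ/nᵢ), where nᵢ is the stratum total.
Stratum 1 (< 50 years): n = 2247; a·d/n = 1152·324/2247 = 166.1095; b·c/n = 379·392/2247 = 66.1184
Stratum 2 (≥ 50 years): n = 4776; a·d/n = 170·2699/4776 = 96.0699; b·c/n = 1723·184/4776 = 66.3802
OR_MH = (166.1095 + 96.0699) / (66.1184 + 66.3802) = 262.1794 / 132.4986 = 1.97873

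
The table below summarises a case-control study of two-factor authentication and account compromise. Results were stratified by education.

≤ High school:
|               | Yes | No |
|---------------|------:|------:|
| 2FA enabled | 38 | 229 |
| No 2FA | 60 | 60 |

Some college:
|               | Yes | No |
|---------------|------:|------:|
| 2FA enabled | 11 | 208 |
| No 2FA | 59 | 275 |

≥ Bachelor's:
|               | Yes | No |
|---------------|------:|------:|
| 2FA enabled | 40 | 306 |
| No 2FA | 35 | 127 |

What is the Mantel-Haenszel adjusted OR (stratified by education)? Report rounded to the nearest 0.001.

OR_MH = Σ(aᵢdᵢ/nᵢ) / Σ(bᵢcᵢ/nᵢ), where nᵢ is the stratum total.
Stratum 1 (≤ High school): n = 387; a·d/n = 38·60/387 = 5.8915; b·c/n = 229·60/387 = 35.5039
Stratum 2 (Some college): n = 553; a·d/n = 11·275/553 = 5.4702; b·c/n = 208·59/553 = 22.1917
Stratum 3 (≥ Bachelor's): n = 508; a·d/n = 40·127/508 = 10.0000; b·c/n = 306·35/508 = 21.0827
OR_MH = (5.8915 + 5.4702 + 10.0000) / (35.5039 + 22.1917 + 21.0827) = 21.3616 / 78.7782 = 0.27116

0.271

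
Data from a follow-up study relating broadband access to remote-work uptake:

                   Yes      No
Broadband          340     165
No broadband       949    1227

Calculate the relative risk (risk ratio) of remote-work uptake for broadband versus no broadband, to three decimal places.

1.544

Cells: a = 340, b = 165, c = 949, d = 1227.
Risk in exposed = 340/505 = 0.67327; risk in unexposed = 949/2176 = 0.43612.
RR = 0.67327 / 0.43612 = 1.54376
The risk among the exposed is 1.54 times that among the unexposed.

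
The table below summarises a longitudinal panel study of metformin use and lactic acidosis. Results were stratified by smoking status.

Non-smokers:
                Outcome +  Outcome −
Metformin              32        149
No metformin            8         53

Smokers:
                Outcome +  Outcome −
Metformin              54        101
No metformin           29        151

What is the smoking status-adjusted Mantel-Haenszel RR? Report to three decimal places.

1.911

RR_MH = Σ(aᵢ·n₀ᵢ/nᵢ) / Σ(cᵢ·n₁ᵢ/nᵢ), with n₁ᵢ = aᵢ+bᵢ (exposed), n₀ᵢ = cᵢ+dᵢ (unexposed), nᵢ = n₁ᵢ+n₀ᵢ.
Stratum 1 (Non-smokers): n₁ = 181, n₀ = 61, n = 242; a·n₀/n = 32·61/242 = 8.0661; c·n₁/n = 8·181/242 = 5.9835
Stratum 2 (Smokers): n₁ = 155, n₀ = 180, n = 335; a·n₀/n = 54·180/335 = 29.0149; c·n₁/n = 29·155/335 = 13.4179
RR_MH = (8.0661 + 29.0149) / (5.9835 + 13.4179) = 37.0810 / 19.4014 = 1.91126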